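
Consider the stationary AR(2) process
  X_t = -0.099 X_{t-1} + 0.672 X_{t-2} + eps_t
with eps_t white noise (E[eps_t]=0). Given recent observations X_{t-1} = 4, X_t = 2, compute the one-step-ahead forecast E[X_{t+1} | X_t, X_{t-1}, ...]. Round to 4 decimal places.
E[X_{t+1} \mid \mathcal F_t] = 2.4900

For an AR(p) model X_t = c + sum_i phi_i X_{t-i} + eps_t, the
one-step-ahead conditional mean is
  E[X_{t+1} | X_t, ...] = c + sum_i phi_i X_{t+1-i}.
Substitute known values:
  E[X_{t+1} | ...] = (-0.099) * (2) + (0.672) * (4)
                   = 2.4900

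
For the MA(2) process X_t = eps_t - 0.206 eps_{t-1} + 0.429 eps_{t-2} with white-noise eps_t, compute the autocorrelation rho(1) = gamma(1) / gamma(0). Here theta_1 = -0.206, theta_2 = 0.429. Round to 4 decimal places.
\rho(1) = -0.2400

For an MA(q) process with theta_0 = 1, the autocovariance is
  gamma(k) = sigma^2 * sum_{i=0..q-k} theta_i * theta_{i+k},
and rho(k) = gamma(k) / gamma(0). Sigma^2 cancels.
  numerator   = (1)*(-0.206) + (-0.206)*(0.429) = -0.294374.
  denominator = (1)^2 + (-0.206)^2 + (0.429)^2 = 1.226477.
  rho(1) = -0.294374 / 1.226477 = -0.2400.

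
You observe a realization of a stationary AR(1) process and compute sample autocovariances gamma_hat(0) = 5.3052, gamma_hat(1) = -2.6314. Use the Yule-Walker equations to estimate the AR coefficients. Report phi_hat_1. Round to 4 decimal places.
\hat\phi_{1} = -0.4960

The Yule-Walker equations for an AR(p) process read, in matrix form,
  Gamma_p phi = r_p,   with   (Gamma_p)_{ij} = gamma(|i - j|),
                       (r_p)_i = gamma(i),   i,j = 1..p.
Substitute the sample gammas (Toeplitz matrix and right-hand side of size 1):
  Gamma_p = [[5.3052]]
  r_p     = [-2.6314]
With p = 1 this is the single equation gamma(0) phi_1 = gamma(1):
  phi_hat_1 = gamma(1) / gamma(0) = -2.6314 / 5.3052 = -0.4960.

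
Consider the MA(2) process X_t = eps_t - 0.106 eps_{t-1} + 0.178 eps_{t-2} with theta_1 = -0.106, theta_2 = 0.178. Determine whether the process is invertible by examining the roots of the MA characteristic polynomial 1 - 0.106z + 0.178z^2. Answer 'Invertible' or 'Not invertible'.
\text{Invertible}

The MA(q) characteristic polynomial is P(z) = 1 - 0.106z + 0.178z^2.
Invertibility requires all roots to lie outside the unit circle, i.e. |z| > 1 for every root.
Set 1 + (-0.106) z + (0.178) z^2 = 0, i.e. a z^2 + b z + c = 0 with a = 0.178, b = -0.106, c = 1.
Discriminant D = b^2 - 4ac = (-0.106)^2 - 4*(0.178)*1 = 0.011236 - (0.712) = -0.700764.
D < 0, so the roots are the complex-conjugate pair z = (-b +/- i sqrt(-D)) / (2a) = 0.2978 +/- 2.3515i.
For a conjugate pair |z|^2 = z * conj(z) = (product of roots) = c/a = 1/(0.178) = 5.617978, so |z| = sqrt(5.617978) = 2.3702 for both roots.
Moduli of all roots: 2.3702, 2.3702.
All moduli strictly greater than 1? Yes.
Verdict: Invertible.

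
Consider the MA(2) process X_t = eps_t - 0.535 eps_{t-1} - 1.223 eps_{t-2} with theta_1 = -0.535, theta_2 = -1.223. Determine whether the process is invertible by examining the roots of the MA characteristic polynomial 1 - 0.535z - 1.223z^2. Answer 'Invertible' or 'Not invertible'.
\text{Not invertible}

The MA(q) characteristic polynomial is P(z) = 1 - 0.535z - 1.223z^2.
Invertibility requires all roots to lie outside the unit circle, i.e. |z| > 1 for every root.
Set 1 + (-0.535) z + (-1.223) z^2 = 0, i.e. a z^2 + b z + c = 0 with a = -1.223, b = -0.535, c = 1.
Discriminant D = b^2 - 4ac = (-0.535)^2 - 4*(-1.223)*1 = 0.286225 - (-4.892) = 5.178225.
D >= 0, so the roots are real: z = (-b +/- sqrt(D)) / (2a) = (0.535 +/- 2.275571) / (-2.446).
  z_1 = (0.535 + 2.275571) / (-2.446) = -1.149,   |z_1| = 1.149.
  z_2 = (0.535 - 2.275571) / (-2.446) = 0.7116,   |z_2| = 0.7116.
Moduli of all roots: 1.1490, 0.7116.
All moduli strictly greater than 1? No.
Verdict: Not invertible.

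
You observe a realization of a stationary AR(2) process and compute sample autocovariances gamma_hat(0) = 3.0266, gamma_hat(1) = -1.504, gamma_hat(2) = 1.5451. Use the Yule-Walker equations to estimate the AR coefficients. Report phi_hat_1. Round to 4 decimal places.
\hat\phi_{1} = -0.3230

The Yule-Walker equations for an AR(p) process read, in matrix form,
  Gamma_p phi = r_p,   with   (Gamma_p)_{ij} = gamma(|i - j|),
                       (r_p)_i = gamma(i),   i,j = 1..p.
Substitute the sample gammas (Toeplitz matrix and right-hand side of size 2):
  Gamma_p = [[3.0266, -1.504], [-1.504, 3.0266]]
  r_p     = [-1.504, 1.5451]
Written out:
  3.0266 phi_1 - 1.504 phi_2 = -1.504
  -1.504 phi_1 + 3.0266 phi_2 = 1.5451
Solve by Cramer's rule:
  det = gamma(0)^2 - gamma(1)^2 = (3.0266)^2 - (-1.504)^2 = 9.16030756 - 2.262016 = 6.89829156
  phi_hat_1 = [gamma(1) gamma(0) - gamma(1) gamma(2)] / det = [(-1.504)(3.0266) - (-1.504)(1.5451)] / 6.89829156 = -2.228176 / 6.89829156 = -0.323
  phi_hat_2 = [gamma(0) gamma(2) - gamma(1)^2] / det = [(3.0266)(1.5451) - (-1.504)^2] / 6.89829156 = 2.41438366 / 6.89829156 = 0.35
So phi_hat = [-0.3230, 0.3500].
Therefore phi_hat_1 = -0.3230.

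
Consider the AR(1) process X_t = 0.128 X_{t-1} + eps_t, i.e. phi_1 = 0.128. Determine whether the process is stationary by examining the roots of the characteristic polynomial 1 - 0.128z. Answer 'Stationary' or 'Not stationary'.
\text{Stationary}

The AR(p) characteristic polynomial is P(z) = 1 - 0.128z.
Stationarity requires all roots to lie outside the unit circle, i.e. |z| > 1 for every root.
This is linear in z: 1 + (-0.128) z = 0  =>  z = -1/(-0.128) = 7.8125,  |z| = 7.8125.
Moduli of all roots: 7.8125.
All moduli strictly greater than 1? Yes.
Verdict: Stationary.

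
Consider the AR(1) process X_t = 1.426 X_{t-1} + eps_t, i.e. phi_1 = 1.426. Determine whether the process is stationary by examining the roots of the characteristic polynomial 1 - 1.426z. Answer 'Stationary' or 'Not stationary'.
\text{Not stationary}

The AR(p) characteristic polynomial is P(z) = 1 - 1.426z.
Stationarity requires all roots to lie outside the unit circle, i.e. |z| > 1 for every root.
This is linear in z: 1 + (-1.426) z = 0  =>  z = -1/(-1.426) = 0.701262,  |z| = 0.701262.
Moduli of all roots: 0.7013.
All moduli strictly greater than 1? No.
Verdict: Not stationary.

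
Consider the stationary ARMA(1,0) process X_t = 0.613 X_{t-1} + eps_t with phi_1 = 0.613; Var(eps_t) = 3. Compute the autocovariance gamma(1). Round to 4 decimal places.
\gamma(1) = 2.9460

Multiply the model equation by X_{t-k} and take expectations. With theta_0 = psi_0 = 1 and psi_j the MA(infinity) weights, this gives
  gamma(k) - sum_i phi_i gamma(k-i) = c_k,
  c_k = sigma^2 * sum_{j=k..q} theta_j psi_{j-k}   (c_k = 0 for k > q),
using gamma(-m) = gamma(m).
Pure AR (q = 0): c_0 = sigma^2 = 3, c_k = 0 for k >= 1.
Equations for k = 0 and k = 1 (AR order 1):
  gamma(0) = phi_1 gamma(1) + c_0
  gamma(1) = phi_1 gamma(0) + c_1
Substituting the second into the first: gamma(0) (1 - phi_1^2) = c_0 + phi_1 c_1, so
  gamma(0) = c_0 / (1 - phi_1^2) = 3 / (1 - (0.613)^2) = 3 / 0.624231 = 4.805913.
  gamma(1) = phi_1 gamma(0) = (0.613)(4.805913) = 2.946025.
Therefore gamma(1) = 2.9460 (to 4 decimal places).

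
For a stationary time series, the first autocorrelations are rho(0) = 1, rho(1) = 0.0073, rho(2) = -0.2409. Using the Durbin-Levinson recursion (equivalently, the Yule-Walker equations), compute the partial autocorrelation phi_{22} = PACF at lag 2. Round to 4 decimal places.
\phi_{22} = -0.2410

The PACF at lag k is phi_{kk}, the last component of the solution
to the Yule-Walker system G_k phi = r_k where
  (G_k)_{ij} = rho(|i - j|), (r_k)_i = rho(i), i,j = 1..k.
Equivalently, Durbin-Levinson gives phi_{kk} iteratively:
  phi_{11} = rho(1)
  phi_{kk} = [rho(k) - sum_{j=1..k-1} phi_{k-1,j} rho(k-j)]
            / [1 - sum_{j=1..k-1} phi_{k-1,j} rho(j)],
  phi_{k,j} = phi_{k-1,j} - phi_{kk} phi_{k-1,k-j},  j = 1..k-1.
Step k = 1:
  phi_11 = rho(1) = 0.0073.
Step k = 2:
  phi_22 = [rho(2) - phi_11 rho(1)] / [1 - phi_11 rho(1)] = [-0.2409 - (0.0073)(0.0073)] / [1 - (0.0073)(0.0073)]
         = -0.24095329 / 0.99994671 = -0.241.
Therefore phi_{22} = -0.2410.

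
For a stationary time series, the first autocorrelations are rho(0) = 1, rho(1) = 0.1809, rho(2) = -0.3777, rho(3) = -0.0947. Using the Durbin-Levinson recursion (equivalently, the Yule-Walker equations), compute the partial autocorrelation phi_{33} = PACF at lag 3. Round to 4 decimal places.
\phi_{33} = 0.1001

The PACF at lag k is phi_{kk}, the last component of the solution
to the Yule-Walker system G_k phi = r_k where
  (G_k)_{ij} = rho(|i - j|), (r_k)_i = rho(i), i,j = 1..k.
Equivalently, Durbin-Levinson gives phi_{kk} iteratively:
  phi_{11} = rho(1)
  phi_{kk} = [rho(k) - sum_{j=1..k-1} phi_{k-1,j} rho(k-j)]
            / [1 - sum_{j=1..k-1} phi_{k-1,j} rho(j)],
  phi_{k,j} = phi_{k-1,j} - phi_{kk} phi_{k-1,k-j},  j = 1..k-1.
Step k = 1:
  phi_11 = rho(1) = 0.1809.
Step k = 2:
  phi_22 = [rho(2) - phi_11 rho(1)] / [1 - phi_11 rho(1)] = [-0.3777 - (0.1809)(0.1809)] / [1 - (0.1809)(0.1809)]
         = -0.41042481 / 0.96727519 = -0.42431.
  Update: phi_21 = phi_11 - phi_22 phi_11 = 0.1809 - (-0.42431)(0.1809) = 0.257658.
Step k = 3:
  phi_33 = [rho(3) - phi_21 rho(2) - phi_22 rho(1)] / [1 - phi_21 rho(1) - phi_22 rho(2)]
    numerator   = -0.0947 - (0.257658)(-0.3777) - (-0.42431)(0.1809) = 0.07937505
    denominator = 1 - (0.257658)(0.1809) - (-0.42431)(-0.3777) = 0.79312772
  phi_33 = 0.07937505 / 0.79312772 = 0.1001.
Therefore phi_{33} = 0.1001.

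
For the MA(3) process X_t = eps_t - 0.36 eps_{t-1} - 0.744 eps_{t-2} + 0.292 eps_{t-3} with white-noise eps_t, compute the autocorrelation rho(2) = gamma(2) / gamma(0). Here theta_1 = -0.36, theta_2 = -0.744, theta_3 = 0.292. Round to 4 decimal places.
\rho(2) = -0.4802

For an MA(q) process with theta_0 = 1, the autocovariance is
  gamma(k) = sigma^2 * sum_{i=0..q-k} theta_i * theta_{i+k},
and rho(k) = gamma(k) / gamma(0). Sigma^2 cancels.
  numerator   = (1)*(-0.744) + (-0.36)*(0.292) = -0.84912.
  denominator = (1)^2 + (-0.36)^2 + (-0.744)^2 + (0.292)^2 = 1.7684.
  rho(2) = -0.84912 / 1.7684 = -0.4802.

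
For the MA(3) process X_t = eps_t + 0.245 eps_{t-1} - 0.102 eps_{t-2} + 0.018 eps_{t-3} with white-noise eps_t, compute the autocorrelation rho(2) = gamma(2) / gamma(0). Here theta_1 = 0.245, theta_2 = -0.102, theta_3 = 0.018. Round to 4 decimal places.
\rho(2) = -0.0911

For an MA(q) process with theta_0 = 1, the autocovariance is
  gamma(k) = sigma^2 * sum_{i=0..q-k} theta_i * theta_{i+k},
and rho(k) = gamma(k) / gamma(0). Sigma^2 cancels.
  numerator   = (1)*(-0.102) + (0.245)*(0.018) = -0.09759.
  denominator = (1)^2 + (0.245)^2 + (-0.102)^2 + (0.018)^2 = 1.070753.
  rho(2) = -0.09759 / 1.070753 = -0.0911.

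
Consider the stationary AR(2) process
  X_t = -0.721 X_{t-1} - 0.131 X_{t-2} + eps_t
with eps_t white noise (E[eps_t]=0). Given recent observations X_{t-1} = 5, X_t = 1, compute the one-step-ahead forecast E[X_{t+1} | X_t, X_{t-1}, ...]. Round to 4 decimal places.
E[X_{t+1} \mid \mathcal F_t] = -1.3760

For an AR(p) model X_t = c + sum_i phi_i X_{t-i} + eps_t, the
one-step-ahead conditional mean is
  E[X_{t+1} | X_t, ...] = c + sum_i phi_i X_{t+1-i}.
Substitute known values:
  E[X_{t+1} | ...] = (-0.721) * (1) + (-0.131) * (5)
                   = -1.3760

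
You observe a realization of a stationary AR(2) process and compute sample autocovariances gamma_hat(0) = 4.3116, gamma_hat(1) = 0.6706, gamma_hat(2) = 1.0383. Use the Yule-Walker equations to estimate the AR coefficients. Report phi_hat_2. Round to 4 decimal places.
\hat\phi_{2} = 0.2220

The Yule-Walker equations for an AR(p) process read, in matrix form,
  Gamma_p phi = r_p,   with   (Gamma_p)_{ij} = gamma(|i - j|),
                       (r_p)_i = gamma(i),   i,j = 1..p.
Substitute the sample gammas (Toeplitz matrix and right-hand side of size 2):
  Gamma_p = [[4.3116, 0.6706], [0.6706, 4.3116]]
  r_p     = [0.6706, 1.0383]
Written out:
  4.3116 phi_1 + 0.6706 phi_2 = 0.6706
  0.6706 phi_1 + 4.3116 phi_2 = 1.0383
Solve by Cramer's rule:
  det = gamma(0)^2 - gamma(1)^2 = (4.3116)^2 - (0.6706)^2 = 18.58989456 - 0.44970436 = 18.1401902
  phi_hat_1 = [gamma(1) gamma(0) - gamma(1) gamma(2)] / det = [(0.6706)(4.3116) - (0.6706)(1.0383)] / 18.1401902 = 2.19507498 / 18.1401902 = 0.121
  phi_hat_2 = [gamma(0) gamma(2) - gamma(1)^2] / det = [(4.3116)(1.0383) - (0.6706)^2] / 18.1401902 = 4.02702992 / 18.1401902 = 0.222
So phi_hat = [0.1210, 0.2220].
Therefore phi_hat_2 = 0.2220.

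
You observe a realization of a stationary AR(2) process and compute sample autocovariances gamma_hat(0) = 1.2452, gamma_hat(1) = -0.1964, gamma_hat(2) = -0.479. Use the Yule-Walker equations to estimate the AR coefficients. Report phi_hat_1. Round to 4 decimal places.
\hat\phi_{1} = -0.2240

The Yule-Walker equations for an AR(p) process read, in matrix form,
  Gamma_p phi = r_p,   with   (Gamma_p)_{ij} = gamma(|i - j|),
                       (r_p)_i = gamma(i),   i,j = 1..p.
Substitute the sample gammas (Toeplitz matrix and right-hand side of size 2):
  Gamma_p = [[1.2452, -0.1964], [-0.1964, 1.2452]]
  r_p     = [-0.1964, -0.479]
Written out:
  1.2452 phi_1 - 0.1964 phi_2 = -0.1964
  -0.1964 phi_1 + 1.2452 phi_2 = -0.479
Solve by Cramer's rule:
  det = gamma(0)^2 - gamma(1)^2 = (1.2452)^2 - (-0.1964)^2 = 1.55052304 - 0.03857296 = 1.51195008
  phi_hat_1 = [gamma(1) gamma(0) - gamma(1) gamma(2)] / det = [(-0.1964)(1.2452) - (-0.1964)(-0.479)] / 1.51195008 = -0.33863288 / 1.51195008 = -0.224
  phi_hat_2 = [gamma(0) gamma(2) - gamma(1)^2] / det = [(1.2452)(-0.479) - (-0.1964)^2] / 1.51195008 = -0.63502376 / 1.51195008 = -0.42
So phi_hat = [-0.2240, -0.4200].
Therefore phi_hat_1 = -0.2240.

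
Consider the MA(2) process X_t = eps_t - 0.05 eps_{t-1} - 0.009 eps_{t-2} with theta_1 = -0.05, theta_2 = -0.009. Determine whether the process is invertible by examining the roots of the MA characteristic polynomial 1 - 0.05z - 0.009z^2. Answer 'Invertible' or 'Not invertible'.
\text{Invertible}

The MA(q) characteristic polynomial is P(z) = 1 - 0.05z - 0.009z^2.
Invertibility requires all roots to lie outside the unit circle, i.e. |z| > 1 for every root.
Set 1 + (-0.05) z + (-0.009) z^2 = 0, i.e. a z^2 + b z + c = 0 with a = -0.009, b = -0.05, c = 1.
Discriminant D = b^2 - 4ac = (-0.05)^2 - 4*(-0.009)*1 = 0.0025 - (-0.036) = 0.0385.
D >= 0, so the roots are real: z = (-b +/- sqrt(D)) / (2a) = (0.05 +/- 0.196214) / (-0.018).
  z_1 = (0.05 + 0.196214) / (-0.018) = -13.6786,   |z_1| = 13.6786.
  z_2 = (0.05 - 0.196214) / (-0.018) = 8.123,   |z_2| = 8.123.
Moduli of all roots: 13.6786, 8.1230.
All moduli strictly greater than 1? Yes.
Verdict: Invertible.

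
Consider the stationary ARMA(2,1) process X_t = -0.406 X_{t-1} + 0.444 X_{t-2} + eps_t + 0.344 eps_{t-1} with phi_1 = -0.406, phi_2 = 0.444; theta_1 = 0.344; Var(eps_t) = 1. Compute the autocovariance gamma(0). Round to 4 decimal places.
\gamma(0) = 1.6436

Multiply the model equation by X_{t-k} and take expectations. With theta_0 = psi_0 = 1 and psi_j the MA(infinity) weights, this gives
  gamma(k) - sum_i phi_i gamma(k-i) = c_k,
  c_k = sigma^2 * sum_{j=k..q} theta_j psi_{j-k}   (c_k = 0 for k > q),
using gamma(-m) = gamma(m).
psi-weights needed (psi_j = theta_j + sum_i phi_i psi_{j-i}):
  psi_1 = theta_1 + phi_1 = 0.344 + (-0.406) = -0.062
Right-hand sides:
  c_0 = sigma^2 (1 + theta_1 psi_1) = 1 * (1 + (0.344)(-0.062)) = 1 * 0.978672 = 0.978672
  c_1 = sigma^2 theta_1 = 1 * (0.344) = 0.344
  c_2 = 0
Equations for k = 0, 1, 2 (AR order 2, c_2 = 0):
  (E0) gamma(0) = phi_1 gamma(1) + phi_2 gamma(2) + c_0
  (E1) gamma(1) = phi_1 gamma(0) + phi_2 gamma(1) + c_1
  (E2) gamma(2) = phi_1 gamma(1) + phi_2 gamma(0)
From (E1): gamma(1) = A gamma(0) + B with
  A = phi_1 / (1 - phi_2) = -0.406 / 0.556 = -0.730216,   B = c_1 / (1 - phi_2) = 0.344 / 0.556 = 0.618705.
Insert (E2) into (E0): gamma(0) (1 - phi_2^2) = phi_1 (1 + phi_2) gamma(1) + c_0.
  phi_1 (1 + phi_2) = (-0.406)(1.444) = -0.586264,   1 - phi_2^2 = 0.802864.
Replace gamma(1) by A gamma(0) + B and collect gamma(0):
  gamma(0) [0.802864 - (-0.586264)(-0.730216)] = (-0.586264)(0.618705) + 0.978672
  gamma(0) * 0.374765 = 0.615948
  gamma(0) = 0.615948 / 0.374765 = 1.643558.
Therefore gamma(0) = 1.6436 (to 4 decimal places).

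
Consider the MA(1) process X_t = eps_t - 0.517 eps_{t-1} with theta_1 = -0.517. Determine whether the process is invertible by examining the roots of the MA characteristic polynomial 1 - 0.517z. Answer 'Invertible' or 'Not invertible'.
\text{Invertible}

The MA(q) characteristic polynomial is P(z) = 1 - 0.517z.
Invertibility requires all roots to lie outside the unit circle, i.e. |z| > 1 for every root.
This is linear in z: 1 + (-0.517) z = 0  =>  z = -1/(-0.517) = 1.934236,  |z| = 1.934236.
Moduli of all roots: 1.9342.
All moduli strictly greater than 1? Yes.
Verdict: Invertible.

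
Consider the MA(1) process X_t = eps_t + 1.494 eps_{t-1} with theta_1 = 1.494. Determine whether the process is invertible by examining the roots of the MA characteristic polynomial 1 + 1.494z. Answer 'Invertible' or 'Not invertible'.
\text{Not invertible}

The MA(q) characteristic polynomial is P(z) = 1 + 1.494z.
Invertibility requires all roots to lie outside the unit circle, i.e. |z| > 1 for every root.
This is linear in z: 1 + (1.494) z = 0  =>  z = -1/(1.494) = -0.669344,  |z| = 0.669344.
Moduli of all roots: 0.6693.
All moduli strictly greater than 1? No.
Verdict: Not invertible.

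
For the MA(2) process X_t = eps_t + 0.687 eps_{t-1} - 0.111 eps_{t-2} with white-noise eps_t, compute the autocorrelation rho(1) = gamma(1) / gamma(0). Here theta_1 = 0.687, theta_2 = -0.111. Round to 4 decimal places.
\rho(1) = 0.4115

For an MA(q) process with theta_0 = 1, the autocovariance is
  gamma(k) = sigma^2 * sum_{i=0..q-k} theta_i * theta_{i+k},
and rho(k) = gamma(k) / gamma(0). Sigma^2 cancels.
  numerator   = (1)*(0.687) + (0.687)*(-0.111) = 0.610743.
  denominator = (1)^2 + (0.687)^2 + (-0.111)^2 = 1.48429.
  rho(1) = 0.610743 / 1.48429 = 0.4115.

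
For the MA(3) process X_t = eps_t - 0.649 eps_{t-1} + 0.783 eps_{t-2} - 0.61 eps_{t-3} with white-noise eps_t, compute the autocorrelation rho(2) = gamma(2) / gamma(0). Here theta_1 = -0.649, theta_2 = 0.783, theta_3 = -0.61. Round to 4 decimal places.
\rho(2) = 0.4899

For an MA(q) process with theta_0 = 1, the autocovariance is
  gamma(k) = sigma^2 * sum_{i=0..q-k} theta_i * theta_{i+k},
and rho(k) = gamma(k) / gamma(0). Sigma^2 cancels.
  numerator   = (1)*(0.783) + (-0.649)*(-0.61) = 1.17889.
  denominator = (1)^2 + (-0.649)^2 + (0.783)^2 + (-0.61)^2 = 2.40639.
  rho(2) = 1.17889 / 2.40639 = 0.4899.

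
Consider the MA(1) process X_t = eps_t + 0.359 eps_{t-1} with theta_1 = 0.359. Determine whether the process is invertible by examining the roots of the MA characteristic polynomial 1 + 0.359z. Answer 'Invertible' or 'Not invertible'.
\text{Invertible}

The MA(q) characteristic polynomial is P(z) = 1 + 0.359z.
Invertibility requires all roots to lie outside the unit circle, i.e. |z| > 1 for every root.
This is linear in z: 1 + (0.359) z = 0  =>  z = -1/(0.359) = -2.785515,  |z| = 2.785515.
Moduli of all roots: 2.7855.
All moduli strictly greater than 1? Yes.
Verdict: Invertible.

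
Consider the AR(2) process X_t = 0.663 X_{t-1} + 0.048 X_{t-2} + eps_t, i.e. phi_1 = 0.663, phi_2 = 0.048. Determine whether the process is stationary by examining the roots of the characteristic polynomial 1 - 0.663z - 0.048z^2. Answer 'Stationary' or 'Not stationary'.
\text{Stationary}

The AR(p) characteristic polynomial is P(z) = 1 - 0.663z - 0.048z^2.
Stationarity requires all roots to lie outside the unit circle, i.e. |z| > 1 for every root.
Set 1 + (-0.663) z + (-0.048) z^2 = 0, i.e. a z^2 + b z + c = 0 with a = -0.048, b = -0.663, c = 1.
Discriminant D = b^2 - 4ac = (-0.663)^2 - 4*(-0.048)*1 = 0.439569 - (-0.192) = 0.631569.
D >= 0, so the roots are real: z = (-b +/- sqrt(D)) / (2a) = (0.663 +/- 0.794713) / (-0.096).
  z_1 = (0.663 + 0.794713) / (-0.096) = -15.1845,   |z_1| = 15.1845.
  z_2 = (0.663 - 0.794713) / (-0.096) = 1.372,   |z_2| = 1.372.
Moduli of all roots: 15.1845, 1.3720.
All moduli strictly greater than 1? Yes.
Verdict: Stationary.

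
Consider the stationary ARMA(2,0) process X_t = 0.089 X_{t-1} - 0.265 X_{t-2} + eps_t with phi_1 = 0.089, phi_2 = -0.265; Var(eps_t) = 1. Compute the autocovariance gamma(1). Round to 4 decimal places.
\gamma(1) = 0.0760

Multiply the model equation by X_{t-k} and take expectations. With theta_0 = psi_0 = 1 and psi_j the MA(infinity) weights, this gives
  gamma(k) - sum_i phi_i gamma(k-i) = c_k,
  c_k = sigma^2 * sum_{j=k..q} theta_j psi_{j-k}   (c_k = 0 for k > q),
using gamma(-m) = gamma(m).
Pure AR (q = 0): c_0 = sigma^2 = 1, c_k = 0 for k >= 1.
Equations for k = 0, 1, 2 (AR order 2, c_2 = 0):
  (E0) gamma(0) = phi_1 gamma(1) + phi_2 gamma(2) + c_0
  (E1) gamma(1) = phi_1 gamma(0) + phi_2 gamma(1) + c_1
  (E2) gamma(2) = phi_1 gamma(1) + phi_2 gamma(0)
From (E1): gamma(1) = A gamma(0) + B with
  A = phi_1 / (1 - phi_2) = 0.089 / 1.265 = 0.070356,   B = c_1 / (1 - phi_2) = 0 / 1.265 = 0.
Insert (E2) into (E0): gamma(0) (1 - phi_2^2) = phi_1 (1 + phi_2) gamma(1) + c_0.
  phi_1 (1 + phi_2) = (0.089)(0.735) = 0.065415,   1 - phi_2^2 = 0.929775.
Replace gamma(1) by A gamma(0) + B and collect gamma(0):
  gamma(0) [0.929775 - (0.065415)(0.070356)] = c_0 = 1
  gamma(0) * 0.925173 = 1
  gamma(0) = 1 / 0.925173 = 1.080879.
  gamma(1) = A gamma(0) = (0.070356)(1.080879) = 0.076046.
Therefore gamma(1) = 0.0760 (to 4 decimal places).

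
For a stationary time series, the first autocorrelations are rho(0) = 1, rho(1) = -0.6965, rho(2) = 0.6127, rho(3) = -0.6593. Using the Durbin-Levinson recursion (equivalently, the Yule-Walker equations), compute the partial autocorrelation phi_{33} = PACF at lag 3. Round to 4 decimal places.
\phi_{33} = -0.3429

The PACF at lag k is phi_{kk}, the last component of the solution
to the Yule-Walker system G_k phi = r_k where
  (G_k)_{ij} = rho(|i - j|), (r_k)_i = rho(i), i,j = 1..k.
Equivalently, Durbin-Levinson gives phi_{kk} iteratively:
  phi_{11} = rho(1)
  phi_{kk} = [rho(k) - sum_{j=1..k-1} phi_{k-1,j} rho(k-j)]
            / [1 - sum_{j=1..k-1} phi_{k-1,j} rho(j)],
  phi_{k,j} = phi_{k-1,j} - phi_{kk} phi_{k-1,k-j},  j = 1..k-1.
Step k = 1:
  phi_11 = rho(1) = -0.6965.
Step k = 2:
  phi_22 = [rho(2) - phi_11 rho(1)] / [1 - phi_11 rho(1)] = [0.6127 - (-0.6965)(-0.6965)] / [1 - (-0.6965)(-0.6965)]
         = 0.12758775 / 0.51488775 = 0.247797.
  Update: phi_21 = phi_11 - phi_22 phi_11 = -0.6965 - (0.247797)(-0.6965) = -0.523909.
Step k = 3:
  phi_33 = [rho(3) - phi_21 rho(2) - phi_22 rho(1)] / [1 - phi_21 rho(1) - phi_22 rho(2)]
    numerator   = -0.6593 - (-0.523909)(0.6127) - (0.247797)(-0.6965) = -0.16571005
    denominator = 1 - (-0.523909)(-0.6965) - (0.247797)(0.6127) = 0.48327186
  phi_33 = -0.16571005 / 0.48327186 = -0.3429.
Therefore phi_{33} = -0.3429.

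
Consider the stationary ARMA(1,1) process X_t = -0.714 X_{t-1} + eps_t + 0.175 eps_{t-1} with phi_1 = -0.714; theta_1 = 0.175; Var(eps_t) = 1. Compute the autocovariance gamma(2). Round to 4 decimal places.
\gamma(2) = 0.6870

Multiply the model equation by X_{t-k} and take expectations. With theta_0 = psi_0 = 1 and psi_j the MA(infinity) weights, this gives
  gamma(k) - sum_i phi_i gamma(k-i) = c_k,
  c_k = sigma^2 * sum_{j=k..q} theta_j psi_{j-k}   (c_k = 0 for k > q),
using gamma(-m) = gamma(m).
psi-weights needed (psi_j = theta_j + sum_i phi_i psi_{j-i}):
  psi_1 = theta_1 + phi_1 = 0.175 + (-0.714) = -0.539
Right-hand sides:
  c_0 = sigma^2 (1 + theta_1 psi_1) = 1 * (1 + (0.175)(-0.539)) = 1 * 0.905675 = 0.905675
  c_1 = sigma^2 theta_1 = 1 * (0.175) = 0.175
  c_2 = 0
Equations for k = 0 and k = 1 (AR order 1):
  gamma(0) = phi_1 gamma(1) + c_0
  gamma(1) = phi_1 gamma(0) + c_1
Substituting the second into the first: gamma(0) (1 - phi_1^2) = c_0 + phi_1 c_1, so
  gamma(0) = (c_0 + phi_1 c_1) / (1 - phi_1^2) = (0.905675 + (-0.714)(0.175)) / (1 - (-0.714)^2) = 0.780725 / 0.490204 = 1.592653.
  gamma(1) = phi_1 gamma(0) + c_1 = (-0.714)(1.592653) + (0.175) = -0.962154.
For k = 2 (> q): gamma(2) = phi_1 gamma(1) = (-0.714)(-0.962154) = 0.686978.
Therefore gamma(2) = 0.6870 (to 4 decimal places).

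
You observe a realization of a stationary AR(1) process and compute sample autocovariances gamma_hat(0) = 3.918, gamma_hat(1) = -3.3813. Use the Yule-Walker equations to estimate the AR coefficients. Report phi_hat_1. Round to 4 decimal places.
\hat\phi_{1} = -0.8630

The Yule-Walker equations for an AR(p) process read, in matrix form,
  Gamma_p phi = r_p,   with   (Gamma_p)_{ij} = gamma(|i - j|),
                       (r_p)_i = gamma(i),   i,j = 1..p.
Substitute the sample gammas (Toeplitz matrix and right-hand side of size 1):
  Gamma_p = [[3.918]]
  r_p     = [-3.3813]
With p = 1 this is the single equation gamma(0) phi_1 = gamma(1):
  phi_hat_1 = gamma(1) / gamma(0) = -3.3813 / 3.918 = -0.8630.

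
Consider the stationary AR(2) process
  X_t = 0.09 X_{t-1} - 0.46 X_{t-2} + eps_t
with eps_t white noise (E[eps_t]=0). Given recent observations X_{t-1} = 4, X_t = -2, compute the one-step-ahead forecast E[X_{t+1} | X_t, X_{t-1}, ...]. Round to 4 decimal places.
E[X_{t+1} \mid \mathcal F_t] = -2.0200

For an AR(p) model X_t = c + sum_i phi_i X_{t-i} + eps_t, the
one-step-ahead conditional mean is
  E[X_{t+1} | X_t, ...] = c + sum_i phi_i X_{t+1-i}.
Substitute known values:
  E[X_{t+1} | ...] = (0.09) * (-2) + (-0.46) * (4)
                   = -2.0200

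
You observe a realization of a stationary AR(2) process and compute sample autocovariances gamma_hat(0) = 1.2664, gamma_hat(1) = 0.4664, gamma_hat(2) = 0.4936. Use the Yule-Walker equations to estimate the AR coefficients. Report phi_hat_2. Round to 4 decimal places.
\hat\phi_{2} = 0.2940

The Yule-Walker equations for an AR(p) process read, in matrix form,
  Gamma_p phi = r_p,   with   (Gamma_p)_{ij} = gamma(|i - j|),
                       (r_p)_i = gamma(i),   i,j = 1..p.
Substitute the sample gammas (Toeplitz matrix and right-hand side of size 2):
  Gamma_p = [[1.2664, 0.4664], [0.4664, 1.2664]]
  r_p     = [0.4664, 0.4936]
Written out:
  1.2664 phi_1 + 0.4664 phi_2 = 0.4664
  0.4664 phi_1 + 1.2664 phi_2 = 0.4936
Solve by Cramer's rule:
  det = gamma(0)^2 - gamma(1)^2 = (1.2664)^2 - (0.4664)^2 = 1.60376896 - 0.21752896 = 1.38624
  phi_hat_1 = [gamma(1) gamma(0) - gamma(1) gamma(2)] / det = [(0.4664)(1.2664) - (0.4664)(0.4936)] / 1.38624 = 0.36043392 / 1.38624 = 0.26
  phi_hat_2 = [gamma(0) gamma(2) - gamma(1)^2] / det = [(1.2664)(0.4936) - (0.4664)^2] / 1.38624 = 0.40756608 / 1.38624 = 0.294
So phi_hat = [0.2600, 0.2940].
Therefore phi_hat_2 = 0.2940.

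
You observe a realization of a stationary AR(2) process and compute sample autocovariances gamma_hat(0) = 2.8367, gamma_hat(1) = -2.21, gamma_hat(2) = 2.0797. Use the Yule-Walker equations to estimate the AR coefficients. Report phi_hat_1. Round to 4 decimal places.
\hat\phi_{1} = -0.5290

The Yule-Walker equations for an AR(p) process read, in matrix form,
  Gamma_p phi = r_p,   with   (Gamma_p)_{ij} = gamma(|i - j|),
                       (r_p)_i = gamma(i),   i,j = 1..p.
Substitute the sample gammas (Toeplitz matrix and right-hand side of size 2):
  Gamma_p = [[2.8367, -2.21], [-2.21, 2.8367]]
  r_p     = [-2.21, 2.0797]
Written out:
  2.8367 phi_1 - 2.21 phi_2 = -2.21
  -2.21 phi_1 + 2.8367 phi_2 = 2.0797
Solve by Cramer's rule:
  det = gamma(0)^2 - gamma(1)^2 = (2.8367)^2 - (-2.21)^2 = 8.04686689 - 4.8841 = 3.16276689
  phi_hat_1 = [gamma(1) gamma(0) - gamma(1) gamma(2)] / det = [(-2.21)(2.8367) - (-2.21)(2.0797)] / 3.16276689 = -1.67297 / 3.16276689 = -0.529
  phi_hat_2 = [gamma(0) gamma(2) - gamma(1)^2] / det = [(2.8367)(2.0797) - (-2.21)^2] / 3.16276689 = 1.01538499 / 3.16276689 = 0.321
So phi_hat = [-0.5290, 0.3210].
Therefore phi_hat_1 = -0.5290.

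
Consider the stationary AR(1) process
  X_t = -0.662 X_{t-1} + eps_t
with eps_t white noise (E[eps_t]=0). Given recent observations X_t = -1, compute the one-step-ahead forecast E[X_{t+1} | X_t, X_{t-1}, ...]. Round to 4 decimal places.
E[X_{t+1} \mid \mathcal F_t] = 0.6620

For an AR(p) model X_t = c + sum_i phi_i X_{t-i} + eps_t, the
one-step-ahead conditional mean is
  E[X_{t+1} | X_t, ...] = c + sum_i phi_i X_{t+1-i}.
Substitute known values:
  E[X_{t+1} | ...] = (-0.662) * (-1)
                   = 0.6620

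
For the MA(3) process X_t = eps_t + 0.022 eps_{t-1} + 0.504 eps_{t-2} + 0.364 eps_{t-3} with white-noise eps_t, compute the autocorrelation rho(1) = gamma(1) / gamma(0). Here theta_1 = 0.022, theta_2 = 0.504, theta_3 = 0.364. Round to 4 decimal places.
\rho(1) = 0.1561

For an MA(q) process with theta_0 = 1, the autocovariance is
  gamma(k) = sigma^2 * sum_{i=0..q-k} theta_i * theta_{i+k},
and rho(k) = gamma(k) / gamma(0). Sigma^2 cancels.
  numerator   = (1)*(0.022) + (0.022)*(0.504) + (0.504)*(0.364) = 0.216544.
  denominator = (1)^2 + (0.022)^2 + (0.504)^2 + (0.364)^2 = 1.386996.
  rho(1) = 0.216544 / 1.386996 = 0.1561.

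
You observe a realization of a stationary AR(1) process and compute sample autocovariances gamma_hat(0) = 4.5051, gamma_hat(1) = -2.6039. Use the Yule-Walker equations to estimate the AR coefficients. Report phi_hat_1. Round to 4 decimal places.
\hat\phi_{1} = -0.5780

The Yule-Walker equations for an AR(p) process read, in matrix form,
  Gamma_p phi = r_p,   with   (Gamma_p)_{ij} = gamma(|i - j|),
                       (r_p)_i = gamma(i),   i,j = 1..p.
Substitute the sample gammas (Toeplitz matrix and right-hand side of size 1):
  Gamma_p = [[4.5051]]
  r_p     = [-2.6039]
With p = 1 this is the single equation gamma(0) phi_1 = gamma(1):
  phi_hat_1 = gamma(1) / gamma(0) = -2.6039 / 4.5051 = -0.5780.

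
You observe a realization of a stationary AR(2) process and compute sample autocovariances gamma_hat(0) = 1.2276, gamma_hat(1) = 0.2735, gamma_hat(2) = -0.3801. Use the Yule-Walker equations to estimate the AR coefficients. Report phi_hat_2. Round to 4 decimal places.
\hat\phi_{2} = -0.3780

The Yule-Walker equations for an AR(p) process read, in matrix form,
  Gamma_p phi = r_p,   with   (Gamma_p)_{ij} = gamma(|i - j|),
                       (r_p)_i = gamma(i),   i,j = 1..p.
Substitute the sample gammas (Toeplitz matrix and right-hand side of size 2):
  Gamma_p = [[1.2276, 0.2735], [0.2735, 1.2276]]
  r_p     = [0.2735, -0.3801]
Written out:
  1.2276 phi_1 + 0.2735 phi_2 = 0.2735
  0.2735 phi_1 + 1.2276 phi_2 = -0.3801
Solve by Cramer's rule:
  det = gamma(0)^2 - gamma(1)^2 = (1.2276)^2 - (0.2735)^2 = 1.50700176 - 0.07480225 = 1.43219951
  phi_hat_1 = [gamma(1) gamma(0) - gamma(1) gamma(2)] / det = [(0.2735)(1.2276) - (0.2735)(-0.3801)] / 1.43219951 = 0.43970595 / 1.43219951 = 0.307
  phi_hat_2 = [gamma(0) gamma(2) - gamma(1)^2] / det = [(1.2276)(-0.3801) - (0.2735)^2] / 1.43219951 = -0.54141301 / 1.43219951 = -0.378
So phi_hat = [0.3070, -0.3780].
Therefore phi_hat_2 = -0.3780.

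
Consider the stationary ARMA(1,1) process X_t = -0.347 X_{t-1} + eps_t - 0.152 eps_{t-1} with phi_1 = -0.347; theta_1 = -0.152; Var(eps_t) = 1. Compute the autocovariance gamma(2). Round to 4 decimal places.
\gamma(2) = 0.2072

Multiply the model equation by X_{t-k} and take expectations. With theta_0 = psi_0 = 1 and psi_j the MA(infinity) weights, this gives
  gamma(k) - sum_i phi_i gamma(k-i) = c_k,
  c_k = sigma^2 * sum_{j=k..q} theta_j psi_{j-k}   (c_k = 0 for k > q),
using gamma(-m) = gamma(m).
psi-weights needed (psi_j = theta_j + sum_i phi_i psi_{j-i}):
  psi_1 = theta_1 + phi_1 = -0.152 + (-0.347) = -0.499
Right-hand sides:
  c_0 = sigma^2 (1 + theta_1 psi_1) = 1 * (1 + (-0.152)(-0.499)) = 1 * 1.075848 = 1.075848
  c_1 = sigma^2 theta_1 = 1 * (-0.152) = -0.152
  c_2 = 0
Equations for k = 0 and k = 1 (AR order 1):
  gamma(0) = phi_1 gamma(1) + c_0
  gamma(1) = phi_1 gamma(0) + c_1
Substituting the second into the first: gamma(0) (1 - phi_1^2) = c_0 + phi_1 c_1, so
  gamma(0) = (c_0 + phi_1 c_1) / (1 - phi_1^2) = (1.075848 + (-0.347)(-0.152)) / (1 - (-0.347)^2) = 1.128592 / 0.879591 = 1.283087.
  gamma(1) = phi_1 gamma(0) + c_1 = (-0.347)(1.283087) + (-0.152) = -0.597231.
For k = 2 (> q): gamma(2) = phi_1 gamma(1) = (-0.347)(-0.597231) = 0.207239.
Therefore gamma(2) = 0.2072 (to 4 decimal places).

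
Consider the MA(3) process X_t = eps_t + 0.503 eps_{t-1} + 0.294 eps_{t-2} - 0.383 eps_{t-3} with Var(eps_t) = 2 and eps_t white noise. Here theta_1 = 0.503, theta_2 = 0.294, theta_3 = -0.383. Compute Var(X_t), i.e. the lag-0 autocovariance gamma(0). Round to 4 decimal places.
\gamma(0) = 2.9723

For an MA(q) process X_t = eps_t + sum_i theta_i eps_{t-i} with
Var(eps_t) = sigma^2, the variance is
  gamma(0) = sigma^2 * (1 + sum_i theta_i^2).
  sum_i theta_i^2 = (0.503)^2 + (0.294)^2 + (-0.383)^2 = 0.253009 + 0.086436 + 0.146689 = 0.486134.
  gamma(0) = 2 * (1 + 0.486134) = 2 * 1.486134 = 2.972268, which rounds to 2.9723.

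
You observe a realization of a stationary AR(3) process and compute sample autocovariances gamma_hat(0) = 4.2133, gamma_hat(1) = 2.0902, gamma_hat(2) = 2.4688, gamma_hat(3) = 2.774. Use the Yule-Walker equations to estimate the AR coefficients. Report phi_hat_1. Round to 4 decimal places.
\hat\phi_{1} = 0.0660

The Yule-Walker equations for an AR(p) process read, in matrix form,
  Gamma_p phi = r_p,   with   (Gamma_p)_{ij} = gamma(|i - j|),
                       (r_p)_i = gamma(i),   i,j = 1..p.
Substitute the sample gammas (Toeplitz matrix and right-hand side of size 3):
  Gamma_p = [[4.2133, 2.0902, 2.4688], [2.0902, 4.2133, 2.0902], [2.4688, 2.0902, 4.2133]]
  r_p     = [2.0902, 2.4688, 2.774]
Written out (R1..R3):
  (R1) 4.2133 phi_1 + 2.0902 phi_2 + 2.4688 phi_3 = 2.0902
  (R2) 2.0902 phi_1 + 4.2133 phi_2 + 2.0902 phi_3 = 2.4688
  (R3) 2.4688 phi_1 + 2.0902 phi_2 + 4.2133 phi_3 = 2.774
Gaussian elimination:
  R2 <- R2 - (2.0902/4.2133) R1 = R2 - (0.496096) R1:  3.176361 phi_2 + 0.865439 phi_3 = 1.431861
  R3 <- R3 - (2.4688/4.2133) R1 = R3 - (0.585954) R1:  0.865439 phi_2 + 2.766697 phi_3 = 1.549239
  R3 <- R3 - (0.865439/3.176361) R2 = R3 - (0.272462) R2:  2.530897 phi_3 = 1.159111
Back-substitution:
  phi_hat_3 = 1.159111 / 2.530897 = 0.457984
  phi_hat_2 = (1.431861 - (0.865439)(0.457984)) / 3.176361 = 0.326003
  phi_hat_1 = (2.0902 - (2.0902)(0.326003) - (2.4688)(0.457984)) / 4.2133 = 0.066009
So phi_hat = [0.0660, 0.3260, 0.4580].
Therefore phi_hat_1 = 0.0660.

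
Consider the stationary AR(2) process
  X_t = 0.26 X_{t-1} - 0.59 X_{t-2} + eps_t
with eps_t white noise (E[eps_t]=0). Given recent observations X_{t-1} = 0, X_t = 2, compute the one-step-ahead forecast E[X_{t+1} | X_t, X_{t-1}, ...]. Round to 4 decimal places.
E[X_{t+1} \mid \mathcal F_t] = 0.5200

For an AR(p) model X_t = c + sum_i phi_i X_{t-i} + eps_t, the
one-step-ahead conditional mean is
  E[X_{t+1} | X_t, ...] = c + sum_i phi_i X_{t+1-i}.
Substitute known values:
  E[X_{t+1} | ...] = (0.26) * (2) + (-0.59) * (0)
                   = 0.5200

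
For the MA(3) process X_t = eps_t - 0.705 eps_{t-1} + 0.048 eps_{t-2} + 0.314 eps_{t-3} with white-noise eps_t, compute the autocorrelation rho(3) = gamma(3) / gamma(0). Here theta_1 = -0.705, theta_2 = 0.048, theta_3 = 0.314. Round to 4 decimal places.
\rho(3) = 0.1965

For an MA(q) process with theta_0 = 1, the autocovariance is
  gamma(k) = sigma^2 * sum_{i=0..q-k} theta_i * theta_{i+k},
and rho(k) = gamma(k) / gamma(0). Sigma^2 cancels.
  numerator   = (1)*(0.314) = 0.314.
  denominator = (1)^2 + (-0.705)^2 + (0.048)^2 + (0.314)^2 = 1.597925.
  rho(3) = 0.314 / 1.597925 = 0.1965.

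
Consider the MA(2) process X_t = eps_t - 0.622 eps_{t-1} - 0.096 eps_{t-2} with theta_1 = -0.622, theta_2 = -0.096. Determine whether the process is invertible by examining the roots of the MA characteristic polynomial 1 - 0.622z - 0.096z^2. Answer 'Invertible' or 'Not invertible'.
\text{Invertible}

The MA(q) characteristic polynomial is P(z) = 1 - 0.622z - 0.096z^2.
Invertibility requires all roots to lie outside the unit circle, i.e. |z| > 1 for every root.
Set 1 + (-0.622) z + (-0.096) z^2 = 0, i.e. a z^2 + b z + c = 0 with a = -0.096, b = -0.622, c = 1.
Discriminant D = b^2 - 4ac = (-0.622)^2 - 4*(-0.096)*1 = 0.386884 - (-0.384) = 0.770884.
D >= 0, so the roots are real: z = (-b +/- sqrt(D)) / (2a) = (0.622 +/- 0.878) / (-0.192).
  z_1 = (0.622 + 0.878) / (-0.192) = -7.8125,   |z_1| = 7.8125.
  z_2 = (0.622 - 0.878) / (-0.192) = 1.3333,   |z_2| = 1.3333.
Moduli of all roots: 7.8125, 1.3333.
All moduli strictly greater than 1? Yes.
Verdict: Invertible.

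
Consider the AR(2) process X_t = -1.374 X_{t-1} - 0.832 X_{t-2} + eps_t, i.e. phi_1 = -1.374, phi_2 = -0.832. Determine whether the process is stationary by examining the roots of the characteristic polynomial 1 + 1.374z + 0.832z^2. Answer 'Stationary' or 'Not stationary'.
\text{Stationary}

The AR(p) characteristic polynomial is P(z) = 1 + 1.374z + 0.832z^2.
Stationarity requires all roots to lie outside the unit circle, i.e. |z| > 1 for every root.
Set 1 + (1.374) z + (0.832) z^2 = 0, i.e. a z^2 + b z + c = 0 with a = 0.832, b = 1.374, c = 1.
Discriminant D = b^2 - 4ac = (1.374)^2 - 4*(0.832)*1 = 1.887876 - (3.328) = -1.440124.
D < 0, so the roots are the complex-conjugate pair z = (-b +/- i sqrt(-D)) / (2a) = -0.8257 +/- 0.7212i.
For a conjugate pair |z|^2 = z * conj(z) = (product of roots) = c/a = 1/(0.832) = 1.201923, so |z| = sqrt(1.201923) = 1.0963 for both roots.
Moduli of all roots: 1.0963, 1.0963.
All moduli strictly greater than 1? Yes.
Verdict: Stationary.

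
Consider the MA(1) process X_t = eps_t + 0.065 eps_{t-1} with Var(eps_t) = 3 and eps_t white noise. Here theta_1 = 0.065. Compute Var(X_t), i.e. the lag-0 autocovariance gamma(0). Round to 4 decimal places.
\gamma(0) = 3.0127

For an MA(q) process X_t = eps_t + sum_i theta_i eps_{t-i} with
Var(eps_t) = sigma^2, the variance is
  gamma(0) = sigma^2 * (1 + sum_i theta_i^2).
  sum_i theta_i^2 = (0.065)^2 = 0.004225.
  gamma(0) = 3 * (1 + 0.004225) = 3 * 1.004225 = 3.012675, which rounds to 3.0127.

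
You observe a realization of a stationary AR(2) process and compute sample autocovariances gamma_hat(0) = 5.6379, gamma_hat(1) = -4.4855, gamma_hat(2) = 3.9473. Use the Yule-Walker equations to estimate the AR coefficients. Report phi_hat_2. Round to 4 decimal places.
\hat\phi_{2} = 0.1830

The Yule-Walker equations for an AR(p) process read, in matrix form,
  Gamma_p phi = r_p,   with   (Gamma_p)_{ij} = gamma(|i - j|),
                       (r_p)_i = gamma(i),   i,j = 1..p.
Substitute the sample gammas (Toeplitz matrix and right-hand side of size 2):
  Gamma_p = [[5.6379, -4.4855], [-4.4855, 5.6379]]
  r_p     = [-4.4855, 3.9473]
Written out:
  5.6379 phi_1 - 4.4855 phi_2 = -4.4855
  -4.4855 phi_1 + 5.6379 phi_2 = 3.9473
Solve by Cramer's rule:
  det = gamma(0)^2 - gamma(1)^2 = (5.6379)^2 - (-4.4855)^2 = 31.78591641 - 20.11971025 = 11.66620616
  phi_hat_1 = [gamma(1) gamma(0) - gamma(1) gamma(2)] / det = [(-4.4855)(5.6379) - (-4.4855)(3.9473)] / 11.66620616 = -7.5831863 / 11.66620616 = -0.65
  phi_hat_2 = [gamma(0) gamma(2) - gamma(1)^2] / det = [(5.6379)(3.9473) - (-4.4855)^2] / 11.66620616 = 2.13477242 / 11.66620616 = 0.183
So phi_hat = [-0.6500, 0.1830].
Therefore phi_hat_2 = 0.1830.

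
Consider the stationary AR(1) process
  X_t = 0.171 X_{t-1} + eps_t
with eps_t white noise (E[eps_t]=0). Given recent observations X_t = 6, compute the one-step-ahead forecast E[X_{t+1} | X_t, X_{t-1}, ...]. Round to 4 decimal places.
E[X_{t+1} \mid \mathcal F_t] = 1.0260

For an AR(p) model X_t = c + sum_i phi_i X_{t-i} + eps_t, the
one-step-ahead conditional mean is
  E[X_{t+1} | X_t, ...] = c + sum_i phi_i X_{t+1-i}.
Substitute known values:
  E[X_{t+1} | ...] = (0.171) * (6)
                   = 1.0260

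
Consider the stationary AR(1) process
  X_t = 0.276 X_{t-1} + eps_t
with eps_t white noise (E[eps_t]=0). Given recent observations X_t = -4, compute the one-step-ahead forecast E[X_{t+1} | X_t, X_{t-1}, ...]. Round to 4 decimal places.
E[X_{t+1} \mid \mathcal F_t] = -1.1040

For an AR(p) model X_t = c + sum_i phi_i X_{t-i} + eps_t, the
one-step-ahead conditional mean is
  E[X_{t+1} | X_t, ...] = c + sum_i phi_i X_{t+1-i}.
Substitute known values:
  E[X_{t+1} | ...] = (0.276) * (-4)
                   = -1.1040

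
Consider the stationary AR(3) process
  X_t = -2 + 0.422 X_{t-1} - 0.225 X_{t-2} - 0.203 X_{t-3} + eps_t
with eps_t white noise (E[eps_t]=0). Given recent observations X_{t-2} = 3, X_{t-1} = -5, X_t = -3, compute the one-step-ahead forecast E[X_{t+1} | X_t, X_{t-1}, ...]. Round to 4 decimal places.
E[X_{t+1} \mid \mathcal F_t] = -2.7500

For an AR(p) model X_t = c + sum_i phi_i X_{t-i} + eps_t, the
one-step-ahead conditional mean is
  E[X_{t+1} | X_t, ...] = c + sum_i phi_i X_{t+1-i}.
Substitute known values:
  E[X_{t+1} | ...] = -2 + (0.422) * (-3) + (-0.225) * (-5) + (-0.203) * (3)
                   = -2.7500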